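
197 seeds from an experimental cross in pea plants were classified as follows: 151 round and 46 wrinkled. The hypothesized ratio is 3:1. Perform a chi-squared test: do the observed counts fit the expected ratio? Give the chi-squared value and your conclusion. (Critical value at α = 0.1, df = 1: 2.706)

Under the 3:1 hypothesis (Σ ratio = 4, N = 197):
  round: 197 × 3/4 = 147.75
  wrinkled: 197 × 1/4 = 49.25
χ² = Σ (O − E)² / E
  round: (151 − 147.75)² / 147.75 = 0.0715
  wrinkled: (46 − 49.25)² / 49.25 = 0.2145
χ² = 0.0715 + 0.2145 = 0.286
Degrees of freedom = 2 − 1 = 1; critical value at α = 0.1 is 2.706.
Since 0.286 < 2.706, we fail to reject the null hypothesis — the data are consistent with the 3:1 ratio.

0.286; consistent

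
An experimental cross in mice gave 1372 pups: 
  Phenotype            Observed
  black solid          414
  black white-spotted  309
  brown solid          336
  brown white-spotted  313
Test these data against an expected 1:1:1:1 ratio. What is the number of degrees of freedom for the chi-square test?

A goodness-of-fit test with 4 phenotype classes has df = 4 − 1 = 3.

3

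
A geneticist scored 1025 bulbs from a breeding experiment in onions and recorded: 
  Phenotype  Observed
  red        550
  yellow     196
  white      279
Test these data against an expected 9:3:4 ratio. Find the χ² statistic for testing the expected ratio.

Total ratio parts = 16. Expected numbers out of 1025:
  red: 1025 × 9/16 = 576.5625
  yellow: 1025 × 3/16 = 192.1875
  white: 1025 × 4/16 = 256.25
χ² = Σ (O − E)² / E
  red: (550 − 576.5625)² / 576.5625 = 1.2237
  yellow: (196 − 192.1875)² / 192.1875 = 0.0756
  white: (279 − 256.25)² / 256.25 = 2.0198
χ² = 1.2237 + 0.0756 + 2.0198 = 3.3191 ≈ 3.319

3.319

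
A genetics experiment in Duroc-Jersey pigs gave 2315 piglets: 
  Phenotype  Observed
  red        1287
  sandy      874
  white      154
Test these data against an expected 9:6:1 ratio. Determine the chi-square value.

Under the 9:6:1 hypothesis (Σ ratio = 16, N = 2315):
  red: 2315 × 9/16 = 1302.1875
  sandy: 2315 × 6/16 = 868.125
  white: 2315 × 1/16 = 144.6875
χ² = Σ (O − E)² / E
  red: (1287 − 1302.1875)² / 1302.1875 = 0.1771
  sandy: (874 − 868.125)² / 868.125 = 0.0398
  white: (154 − 144.6875)² / 144.6875 = 0.5994
χ² = 0.1771 + 0.0398 + 0.5994 = 0.8163 ≈ 0.816

0.816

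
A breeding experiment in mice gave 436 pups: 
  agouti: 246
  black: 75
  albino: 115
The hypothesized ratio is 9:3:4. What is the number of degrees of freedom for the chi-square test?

2

A goodness-of-fit test with 3 phenotype classes has df = 3 − 1 = 2.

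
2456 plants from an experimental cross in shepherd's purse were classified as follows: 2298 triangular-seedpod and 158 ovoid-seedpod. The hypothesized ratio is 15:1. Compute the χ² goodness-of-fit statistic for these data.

0.141

The 15:1 ratio has 16 parts, so with N = 2456 the expected counts are:
  triangular-seedpod: 2456 × 15/16 = 2302.5
  ovoid-seedpod: 2456 × 1/16 = 153.5
χ² = Σ (O − E)² / E
  triangular-seedpod: (2298 − 2302.5)² / 2302.5 = 0.0088
  ovoid-seedpod: (158 − 153.5)² / 153.5 = 0.1319
χ² = 0.0088 + 0.1319 = 0.1407 ≈ 0.141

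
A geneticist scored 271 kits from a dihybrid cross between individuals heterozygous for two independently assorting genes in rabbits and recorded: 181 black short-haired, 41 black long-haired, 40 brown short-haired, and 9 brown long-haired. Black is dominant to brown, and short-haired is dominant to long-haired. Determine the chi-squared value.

13.267

A dihybrid F₂ with independent assortment and complete dominance at both loci gives a 9:3:3:1 phenotypic ratio.
Expected counts for N = 271 under a 9:3:3:1 ratio (total parts = 16):
  black short-haired: 271 × 9/16 = 152.4375
  black long-haired: 271 × 3/16 = 50.8125
  brown short-haired: 271 × 3/16 = 50.8125
  brown long-haired: 271 × 1/16 = 16.9375
χ² = Σ (O − E)² / E
  black short-haired: (181 − 152.4375)² / 152.4375 = 5.3518
  black long-haired: (41 − 50.8125)² / 50.8125 = 1.8949
  brown short-haired: (40 − 50.8125)² / 50.8125 = 2.3008
  brown long-haired: (9 − 16.9375)² / 16.9375 = 3.7198
χ² = 5.3518 + 1.8949 + 2.3008 + 3.7198 = 13.2673 ≈ 13.267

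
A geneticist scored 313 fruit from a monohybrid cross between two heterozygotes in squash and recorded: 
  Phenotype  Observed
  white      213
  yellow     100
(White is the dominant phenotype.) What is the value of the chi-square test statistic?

8.061

For a monohybrid cross between heterozygotes with complete dominance, the expected phenotypic ratio is 3:1.
The 3:1 ratio has 4 parts, so with N = 313 the expected counts are:
  white: 313 × 3/4 = 234.75
  yellow: 313 × 1/4 = 78.25
χ² = Σ (O − E)² / E
  white: (213 − 234.75)² / 234.75 = 2.0152
  yellow: (100 − 78.25)² / 78.25 = 6.0455
χ² = 2.0152 + 6.0455 = 8.0607 ≈ 8.061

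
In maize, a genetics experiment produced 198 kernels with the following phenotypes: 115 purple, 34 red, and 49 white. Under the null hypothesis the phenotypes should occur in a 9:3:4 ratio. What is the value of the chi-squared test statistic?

Total ratio parts = 16. Expected numbers out of 198:
  purple: 198 × 9/16 = 111.375
  red: 198 × 3/16 = 37.125
  white: 198 × 4/16 = 49.5
χ² = Σ (O − E)² / E
  purple: (115 − 111.375)² / 111.375 = 0.1180
  red: (34 − 37.125)² / 37.125 = 0.2630
  white: (49 − 49.5)² / 49.5 = 0.0051
χ² = 0.1180 + 0.2630 + 0.0051 = 0.3861 ≈ 0.386

0.386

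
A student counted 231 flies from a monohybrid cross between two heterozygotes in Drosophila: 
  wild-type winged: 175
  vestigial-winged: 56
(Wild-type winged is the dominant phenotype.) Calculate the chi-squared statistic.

0.071

For a monohybrid cross between heterozygotes with complete dominance, the expected phenotypic ratio is 3:1.
Expected counts for N = 231 under a 3:1 ratio (total parts = 4):
  wild-type winged: 231 × 3/4 = 173.25
  vestigial-winged: 231 × 1/4 = 57.75
χ² = Σ (O − E)² / E
  wild-type winged: (175 − 173.25)² / 173.25 = 0.0177
  vestigial-winged: (56 − 57.75)² / 57.75 = 0.0530
χ² = 0.0177 + 0.0530 = 0.0707 ≈ 0.071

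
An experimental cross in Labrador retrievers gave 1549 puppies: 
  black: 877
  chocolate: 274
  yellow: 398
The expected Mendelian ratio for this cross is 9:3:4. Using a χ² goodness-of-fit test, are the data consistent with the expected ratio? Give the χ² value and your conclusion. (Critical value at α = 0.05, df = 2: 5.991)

The 9:3:4 ratio has 16 parts, so with N = 1549 the expected counts are:
  black: 1549 × 9/16 = 871.3125
  chocolate: 1549 × 3/16 = 290.4375
  yellow: 1549 × 4/16 = 387.25
χ² = Σ (O − E)² / E
  black: (877 − 871.3125)² / 871.3125 = 0.0371
  chocolate: (274 − 290.4375)² / 290.4375 = 0.9303
  yellow: (398 − 387.25)² / 387.25 = 0.2984
χ² = 0.0371 + 0.9303 + 0.2984 = 1.2658 ≈ 1.266
Degrees of freedom = 3 − 1 = 2; critical value at α = 0.05 is 5.991.
Since 1.266 < 5.991, we fail to reject the null hypothesis — the data are consistent with the 9:3:4 ratio.

1.266; consistent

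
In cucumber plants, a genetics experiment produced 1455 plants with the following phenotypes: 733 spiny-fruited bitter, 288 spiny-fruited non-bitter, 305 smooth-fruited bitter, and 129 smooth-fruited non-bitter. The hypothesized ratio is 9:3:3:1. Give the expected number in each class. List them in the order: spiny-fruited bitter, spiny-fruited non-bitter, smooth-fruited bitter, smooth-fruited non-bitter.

818.4375, 272.8125, 272.8125, 90.9375

Total ratio parts = 16. Expected numbers out of 1455:
  spiny-fruited bitter: 1455 × 9/16 = 818.4375
  spiny-fruited non-bitter: 1455 × 3/16 = 272.8125
  smooth-fruited bitter: 1455 × 3/16 = 272.8125
  smooth-fruited non-bitter: 1455 × 1/16 = 90.9375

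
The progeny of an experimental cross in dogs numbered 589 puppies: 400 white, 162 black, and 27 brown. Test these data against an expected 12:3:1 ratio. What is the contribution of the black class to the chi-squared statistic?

Expected counts for N = 589 under a 12:3:1 ratio (total parts = 16):
  white: 589 × 12/16 = 441.75
  black: 589 × 3/16 = 110.4375
  brown: 589 × 1/16 = 36.8125
Contribution of black: (162 − 110.4375)² / 110.4375 = 24.0742

24.074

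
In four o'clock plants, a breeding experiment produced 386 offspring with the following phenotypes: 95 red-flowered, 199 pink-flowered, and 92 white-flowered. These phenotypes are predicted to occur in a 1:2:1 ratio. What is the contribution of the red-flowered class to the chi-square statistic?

Expected counts for N = 386 under a 1:2:1 ratio (total parts = 4):
  red-flowered: 386 × 1/4 = 96.5
  pink-flowered: 386 × 2/4 = 193
  white-flowered: 386 × 1/4 = 96.5
Contribution of red-flowered: (95 − 96.5)² / 96.5 = 0.0233

0.023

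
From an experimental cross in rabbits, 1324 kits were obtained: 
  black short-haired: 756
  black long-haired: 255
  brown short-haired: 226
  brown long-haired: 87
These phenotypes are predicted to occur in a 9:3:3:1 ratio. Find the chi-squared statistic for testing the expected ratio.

2.566

Under the 9:3:3:1 hypothesis (Σ ratio = 16, N = 1324):
  black short-haired: 1324 × 9/16 = 744.75
  black long-haired: 1324 × 3/16 = 248.25
  brown short-haired: 1324 × 3/16 = 248.25
  brown long-haired: 1324 × 1/16 = 82.75
χ² = Σ (O − E)² / E
  black short-haired: (756 − 744.75)² / 744.75 = 0.1699
  black long-haired: (255 − 248.25)² / 248.25 = 0.1835
  brown short-haired: (226 − 248.25)² / 248.25 = 1.9942
  brown long-haired: (87 − 82.75)² / 82.75 = 0.2183
χ² = 0.1699 + 0.1835 + 1.9942 + 0.2183 = 2.5659 ≈ 2.566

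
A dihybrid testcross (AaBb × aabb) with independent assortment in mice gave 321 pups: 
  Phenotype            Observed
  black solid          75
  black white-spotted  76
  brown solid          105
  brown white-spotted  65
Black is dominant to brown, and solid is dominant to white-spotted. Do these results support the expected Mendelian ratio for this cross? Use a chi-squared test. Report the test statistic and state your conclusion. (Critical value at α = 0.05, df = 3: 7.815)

11.100; not consistent

A dihybrid testcross with independent assortment gives a 1:1:1:1 ratio.
Total ratio parts = 4. Expected numbers out of 321:
  black solid: 321 × 1/4 = 80.25
  black white-spotted: 321 × 1/4 = 80.25
  brown solid: 321 × 1/4 = 80.25
  brown white-spotted: 321 × 1/4 = 80.25
χ² = Σ (O − E)² / E
  black solid: (75 − 80.25)² / 80.25 = 0.3435
  black white-spotted: (76 − 80.25)² / 80.25 = 0.2251
  brown solid: (105 − 80.25)² / 80.25 = 7.6332
  brown white-spotted: (65 − 80.25)² / 80.25 = 2.8980
χ² = 0.3435 + 0.2251 + 7.6332 + 2.8980 = 11.0998 ≈ 11.100
Degrees of freedom = 4 − 1 = 3; critical value at α = 0.05 is 7.815.
Since 11.100 > 7.815, we reject the null hypothesis — the data do not fit the 1:1:1:1 ratio.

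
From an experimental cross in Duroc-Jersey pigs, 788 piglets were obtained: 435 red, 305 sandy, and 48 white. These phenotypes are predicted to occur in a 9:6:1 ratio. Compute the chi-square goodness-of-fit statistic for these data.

0.491

Total ratio parts = 16. Expected numbers out of 788:
  red: 788 × 9/16 = 443.25
  sandy: 788 × 6/16 = 295.5
  white: 788 × 1/16 = 49.25
χ² = Σ (O − E)² / E
  red: (435 − 443.25)² / 443.25 = 0.1536
  sandy: (305 − 295.5)² / 295.5 = 0.3054
  white: (48 − 49.25)² / 49.25 = 0.0317
χ² = 0.1536 + 0.3054 + 0.0317 = 0.4907 ≈ 0.491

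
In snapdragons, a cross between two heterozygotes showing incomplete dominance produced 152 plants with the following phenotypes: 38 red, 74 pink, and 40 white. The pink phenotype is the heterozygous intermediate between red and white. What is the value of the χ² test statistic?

With incomplete dominance, a heterozygote × heterozygote cross gives a 1:2:1 phenotypic ratio.
Expected counts for N = 152 under a 1:2:1 ratio (total parts = 4):
  red: 152 × 1/4 = 38
  pink: 152 × 2/4 = 76
  white: 152 × 1/4 = 38
χ² = Σ (O − E)² / E
  red: (38 − 38)² / 38 = 0.0000
  pink: (74 − 76)² / 76 = 0.0526
  white: (40 − 38)² / 38 = 0.1053
χ² = 0.0000 + 0.0526 + 0.1053 = 0.1579 ≈ 0.158

0.158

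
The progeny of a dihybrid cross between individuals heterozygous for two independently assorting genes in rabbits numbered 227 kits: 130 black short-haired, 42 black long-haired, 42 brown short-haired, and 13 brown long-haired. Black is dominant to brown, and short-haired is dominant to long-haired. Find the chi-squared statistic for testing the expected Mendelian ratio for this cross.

A dihybrid F₂ with independent assortment and complete dominance at both loci gives a 9:3:3:1 phenotypic ratio.
The 9:3:3:1 ratio has 16 parts, so with N = 227 the expected counts are:
  black short-haired: 227 × 9/16 = 127.6875
  black long-haired: 227 × 3/16 = 42.5625
  brown short-haired: 227 × 3/16 = 42.5625
  brown long-haired: 227 × 1/16 = 14.1875
χ² = Σ (O − E)² / E
  black short-haired: (130 − 127.6875)² / 127.6875 = 0.0419
  black long-haired: (42 − 42.5625)² / 42.5625 = 0.0074
  brown short-haired: (42 − 42.5625)² / 42.5625 = 0.0074
  brown long-haired: (13 − 14.1875)² / 14.1875 = 0.0994
χ² = 0.0419 + 0.0074 + 0.0074 + 0.0994 = 0.1561 ≈ 0.156

0.156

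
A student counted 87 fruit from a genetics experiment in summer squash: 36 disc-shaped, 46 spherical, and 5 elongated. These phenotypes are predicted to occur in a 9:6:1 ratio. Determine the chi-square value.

The 9:6:1 ratio has 16 parts, so with N = 87 the expected counts are:
  disc-shaped: 87 × 9/16 = 48.9375
  spherical: 87 × 6/16 = 32.625
  elongated: 87 × 1/16 = 5.4375
χ² = Σ (O − E)² / E
  disc-shaped: (36 − 48.9375)² / 48.9375 = 3.4203
  spherical: (46 − 32.625)² / 32.625 = 5.4832
  elongated: (5 − 5.4375)² / 5.4375 = 0.0352
χ² = 3.4203 + 5.4832 + 0.0352 = 8.9387 ≈ 8.939

8.939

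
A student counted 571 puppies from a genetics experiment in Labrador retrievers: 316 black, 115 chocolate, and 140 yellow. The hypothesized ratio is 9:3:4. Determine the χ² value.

0.725

Under the 9:3:4 hypothesis (Σ ratio = 16, N = 571):
  black: 571 × 9/16 = 321.1875
  chocolate: 571 × 3/16 = 107.0625
  yellow: 571 × 4/16 = 142.75
χ² = Σ (O − E)² / E
  black: (316 − 321.1875)² / 321.1875 = 0.0838
  chocolate: (115 − 107.0625)² / 107.0625 = 0.5885
  yellow: (140 − 142.75)² / 142.75 = 0.0530
χ² = 0.0838 + 0.5885 + 0.0530 = 0.7253 ≈ 0.725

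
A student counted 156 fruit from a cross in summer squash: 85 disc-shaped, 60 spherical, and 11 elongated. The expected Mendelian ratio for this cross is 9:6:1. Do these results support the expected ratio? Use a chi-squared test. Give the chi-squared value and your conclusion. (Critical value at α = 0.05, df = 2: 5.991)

Expected counts for N = 156 under a 9:6:1 ratio (total parts = 16):
  disc-shaped: 156 × 9/16 = 87.75
  spherical: 156 × 6/16 = 58.5
  elongated: 156 × 1/16 = 9.75
χ² = Σ (O − E)² / E
  disc-shaped: (85 − 87.75)² / 87.75 = 0.0862
  spherical: (60 − 58.5)² / 58.5 = 0.0385
  elongated: (11 − 9.75)² / 9.75 = 0.1603
χ² = 0.0862 + 0.0385 + 0.1603 = 0.285
Degrees of freedom = 3 − 1 = 2; critical value at α = 0.05 is 5.991.
Since 0.285 < 5.991, we fail to reject the null hypothesis — the data are consistent with the 9:6:1 ratio.

0.285; consistent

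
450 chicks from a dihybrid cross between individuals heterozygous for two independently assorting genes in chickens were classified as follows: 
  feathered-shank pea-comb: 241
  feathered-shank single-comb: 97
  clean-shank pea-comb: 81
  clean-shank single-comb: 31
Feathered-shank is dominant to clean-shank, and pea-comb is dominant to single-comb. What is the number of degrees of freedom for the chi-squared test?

3

A dihybrid F₂ with independent assortment and complete dominance at both loci gives a 9:3:3:1 phenotypic ratio.
A goodness-of-fit test with 4 phenotype classes has df = 4 − 1 = 3.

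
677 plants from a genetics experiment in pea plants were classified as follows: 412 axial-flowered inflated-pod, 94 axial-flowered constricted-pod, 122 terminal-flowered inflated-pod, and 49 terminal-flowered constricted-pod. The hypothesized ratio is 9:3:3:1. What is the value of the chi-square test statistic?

12.350

Under the 9:3:3:1 hypothesis (Σ ratio = 16, N = 677):
  axial-flowered inflated-pod: 677 × 9/16 = 380.8125
  axial-flowered constricted-pod: 677 × 3/16 = 126.9375
  terminal-flowered inflated-pod: 677 × 3/16 = 126.9375
  terminal-flowered constricted-pod: 677 × 1/16 = 42.3125
χ² = Σ (O − E)² / E
  axial-flowered inflated-pod: (412 − 380.8125)² / 380.8125 = 2.5542
  axial-flowered constricted-pod: (94 − 126.9375)² / 126.9375 = 8.5466
  terminal-flowered inflated-pod: (122 − 126.9375)² / 126.9375 = 0.1921
  terminal-flowered constricted-pod: (49 − 42.3125)² / 42.3125 = 1.0570
χ² = 2.5542 + 8.5466 + 0.1921 + 1.0570 = 12.3499 ≈ 12.350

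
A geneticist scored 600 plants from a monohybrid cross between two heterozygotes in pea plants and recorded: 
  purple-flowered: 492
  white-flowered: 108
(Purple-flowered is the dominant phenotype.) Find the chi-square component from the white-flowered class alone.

11.760

For a monohybrid cross between heterozygotes with complete dominance, the expected phenotypic ratio is 3:1.
Expected counts for N = 600 under a 3:1 ratio (total parts = 4):
  purple-flowered: 600 × 3/4 = 450
  white-flowered: 600 × 1/4 = 150
Contribution of white-flowered: (108 − 150)² / 150 = 11.7600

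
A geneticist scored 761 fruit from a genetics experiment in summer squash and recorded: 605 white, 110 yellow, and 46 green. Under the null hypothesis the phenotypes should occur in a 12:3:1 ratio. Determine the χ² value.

9.595

The 12:3:1 ratio has 16 parts, so with N = 761 the expected counts are:
  white: 761 × 12/16 = 570.75
  yellow: 761 × 3/16 = 142.6875
  green: 761 × 1/16 = 47.5625
χ² = Σ (O − E)² / E
  white: (605 − 570.75)² / 570.75 = 2.0553
  yellow: (110 − 142.6875)² / 142.6875 = 7.4882
  green: (46 − 47.5625)² / 47.5625 = 0.0513
χ² = 2.0553 + 7.4882 + 0.0513 = 9.5948 ≈ 9.595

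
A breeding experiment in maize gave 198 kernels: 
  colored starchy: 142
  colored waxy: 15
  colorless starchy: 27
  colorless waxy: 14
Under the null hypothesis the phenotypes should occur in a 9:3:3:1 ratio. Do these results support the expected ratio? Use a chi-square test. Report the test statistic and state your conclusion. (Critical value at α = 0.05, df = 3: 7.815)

24.581; not consistent

Expected counts for N = 198 under a 9:3:3:1 ratio (total parts = 16):
  colored starchy: 198 × 9/16 = 111.375
  colored waxy: 198 × 3/16 = 37.125
  colorless starchy: 198 × 3/16 = 37.125
  colorless waxy: 198 × 1/16 = 12.375
χ² = Σ (O − E)² / E
  colored starchy: (142 − 111.375)² / 111.375 = 8.4210
  colored waxy: (15 − 37.125)² / 37.125 = 13.1856
  colorless starchy: (27 − 37.125)² / 37.125 = 2.7614
  colorless waxy: (14 − 12.375)² / 12.375 = 0.2134
χ² = 8.4210 + 13.1856 + 2.7614 + 0.2134 = 24.5814 ≈ 24.581
Degrees of freedom = 4 − 1 = 3; critical value at α = 0.05 is 7.815.
Since 24.581 > 7.815, we reject the null hypothesis — the data do not fit the 9:3:3:1 ratio.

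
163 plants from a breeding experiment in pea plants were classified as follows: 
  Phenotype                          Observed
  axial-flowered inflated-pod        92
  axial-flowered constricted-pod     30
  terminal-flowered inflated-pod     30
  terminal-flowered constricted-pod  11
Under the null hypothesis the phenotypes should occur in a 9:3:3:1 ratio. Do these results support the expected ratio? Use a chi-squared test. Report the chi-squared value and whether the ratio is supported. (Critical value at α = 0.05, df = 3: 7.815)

The 9:3:3:1 ratio has 16 parts, so with N = 163 the expected counts are:
  axial-flowered inflated-pod: 163 × 9/16 = 91.6875
  axial-flowered constricted-pod: 163 × 3/16 = 30.5625
  terminal-flowered inflated-pod: 163 × 3/16 = 30.5625
  terminal-flowered constricted-pod: 163 × 1/16 = 10.1875
χ² = Σ (O − E)² / E
  axial-flowered inflated-pod: (92 − 91.6875)² / 91.6875 = 0.0011
  axial-flowered constricted-pod: (30 − 30.5625)² / 30.5625 = 0.0104
  terminal-flowered inflated-pod: (30 − 30.5625)² / 30.5625 = 0.0104
  terminal-flowered constricted-pod: (11 − 10.1875)² / 10.1875 = 0.0648
χ² = 0.0011 + 0.0104 + 0.0104 + 0.0648 = 0.0867 ≈ 0.087
Degrees of freedom = 4 − 1 = 3; critical value at α = 0.05 is 7.815.
Since 0.087 < 7.815, we fail to reject the null hypothesis — the data are consistent with the 9:3:3:1 ratio.

0.087; consistent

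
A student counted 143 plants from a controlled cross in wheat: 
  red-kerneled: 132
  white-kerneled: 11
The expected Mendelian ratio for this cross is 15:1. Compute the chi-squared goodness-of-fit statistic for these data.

The 15:1 ratio has 16 parts, so with N = 143 the expected counts are:
  red-kerneled: 143 × 15/16 = 134.0625
  white-kerneled: 143 × 1/16 = 8.9375
χ² = Σ (O − E)² / E
  red-kerneled: (132 − 134.0625)² / 134.0625 = 0.0317
  white-kerneled: (11 − 8.9375)² / 8.9375 = 0.4760
χ² = 0.0317 + 0.4760 = 0.5077 ≈ 0.508

0.508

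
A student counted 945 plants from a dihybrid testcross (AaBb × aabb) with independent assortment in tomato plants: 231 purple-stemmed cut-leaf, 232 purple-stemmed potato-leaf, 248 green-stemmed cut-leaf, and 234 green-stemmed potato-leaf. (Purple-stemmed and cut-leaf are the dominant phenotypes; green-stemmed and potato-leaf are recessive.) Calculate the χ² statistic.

0.799

A dihybrid testcross with independent assortment gives a 1:1:1:1 ratio.
Total ratio parts = 4. Expected numbers out of 945:
  purple-stemmed cut-leaf: 945 × 1/4 = 236.25
  purple-stemmed potato-leaf: 945 × 1/4 = 236.25
  green-stemmed cut-leaf: 945 × 1/4 = 236.25
  green-stemmed potato-leaf: 945 × 1/4 = 236.25
χ² = Σ (O − E)² / E
  purple-stemmed cut-leaf: (231 − 236.25)² / 236.25 = 0.1167
  purple-stemmed potato-leaf: (232 − 236.25)² / 236.25 = 0.0765
  green-stemmed cut-leaf: (248 − 236.25)² / 236.25 = 0.5844
  green-stemmed potato-leaf: (234 − 236.25)² / 236.25 = 0.0214
χ² = 0.1167 + 0.0765 + 0.5844 + 0.0214 = 0.799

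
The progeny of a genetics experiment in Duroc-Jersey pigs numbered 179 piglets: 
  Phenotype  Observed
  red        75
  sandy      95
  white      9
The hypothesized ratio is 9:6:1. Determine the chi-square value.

Total ratio parts = 16. Expected numbers out of 179:
  red: 179 × 9/16 = 100.6875
  sandy: 179 × 6/16 = 67.125
  white: 179 × 1/16 = 11.1875
χ² = Σ (O − E)² / E
  red: (75 − 100.6875)² / 100.6875 = 6.5534
  sandy: (95 − 67.125)² / 67.125 = 11.5757
  white: (9 − 11.1875)² / 11.1875 = 0.4277
χ² = 6.5534 + 11.5757 + 0.4277 = 18.5568 ≈ 18.557

18.557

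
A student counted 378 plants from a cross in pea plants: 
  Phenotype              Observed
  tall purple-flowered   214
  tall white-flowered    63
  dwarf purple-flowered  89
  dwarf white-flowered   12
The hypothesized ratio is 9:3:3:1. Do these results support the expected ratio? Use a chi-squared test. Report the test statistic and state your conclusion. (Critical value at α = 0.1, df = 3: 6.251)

11.239; not consistent

Total ratio parts = 16. Expected numbers out of 378:
  tall purple-flowered: 378 × 9/16 = 212.625
  tall white-flowered: 378 × 3/16 = 70.875
  dwarf purple-flowered: 378 × 3/16 = 70.875
  dwarf white-flowered: 378 × 1/16 = 23.625
χ² = Σ (O − E)² / E
  tall purple-flowered: (214 − 212.625)² / 212.625 = 0.0089
  tall white-flowered: (63 − 70.875)² / 70.875 = 0.8750
  dwarf purple-flowered: (89 − 70.875)² / 70.875 = 4.6351
  dwarf white-flowered: (12 − 23.625)² / 23.625 = 5.7202
χ² = 0.0089 + 0.8750 + 4.6351 + 5.7202 = 11.2392 ≈ 11.239
Degrees of freedom = 4 − 1 = 3; critical value at α = 0.1 is 6.251.
Since 11.239 > 6.251, we reject the null hypothesis — the data do not fit the 9:3:3:1 ratio.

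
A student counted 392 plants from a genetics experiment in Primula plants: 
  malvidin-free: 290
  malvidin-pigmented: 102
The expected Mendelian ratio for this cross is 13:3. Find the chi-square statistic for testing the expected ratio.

Under the 13:3 hypothesis (Σ ratio = 16, N = 392):
  malvidin-free: 392 × 13/16 = 318.5
  malvidin-pigmented: 392 × 3/16 = 73.5
χ² = Σ (O − E)² / E
  malvidin-free: (290 − 318.5)² / 318.5 = 2.5502
  malvidin-pigmented: (102 − 73.5)² / 73.5 = 11.0510
χ² = 2.5502 + 11.0510 = 13.6012 ≈ 13.601

13.601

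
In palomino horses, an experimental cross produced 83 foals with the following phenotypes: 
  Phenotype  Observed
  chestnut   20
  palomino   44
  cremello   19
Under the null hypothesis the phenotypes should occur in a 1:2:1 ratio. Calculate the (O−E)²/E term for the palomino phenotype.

Under the 1:2:1 hypothesis (Σ ratio = 4, N = 83):
  chestnut: 83 × 1/4 = 20.75
  palomino: 83 × 2/4 = 41.5
  cremello: 83 × 1/4 = 20.75
Contribution of palomino: (44 − 41.5)² / 41.5 = 0.1506

0.151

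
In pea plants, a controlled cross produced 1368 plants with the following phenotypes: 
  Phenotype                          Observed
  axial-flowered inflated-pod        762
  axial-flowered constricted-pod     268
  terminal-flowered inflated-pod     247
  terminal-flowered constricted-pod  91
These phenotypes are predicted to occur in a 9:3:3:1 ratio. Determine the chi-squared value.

Total ratio parts = 16. Expected numbers out of 1368:
  axial-flowered inflated-pod: 1368 × 9/16 = 769.5
  axial-flowered constricted-pod: 1368 × 3/16 = 256.5
  terminal-flowered inflated-pod: 1368 × 3/16 = 256.5
  terminal-flowered constricted-pod: 1368 × 1/16 = 85.5
χ² = Σ (O − E)² / E
  axial-flowered inflated-pod: (762 − 769.5)² / 769.5 = 0.0731
  axial-flowered constricted-pod: (268 − 256.5)² / 256.5 = 0.5156
  terminal-flowered inflated-pod: (247 − 256.5)² / 256.5 = 0.3519
  terminal-flowered constricted-pod: (91 − 85.5)² / 85.5 = 0.3538
χ² = 0.0731 + 0.5156 + 0.3519 + 0.3538 = 1.2944 ≈ 1.294

1.294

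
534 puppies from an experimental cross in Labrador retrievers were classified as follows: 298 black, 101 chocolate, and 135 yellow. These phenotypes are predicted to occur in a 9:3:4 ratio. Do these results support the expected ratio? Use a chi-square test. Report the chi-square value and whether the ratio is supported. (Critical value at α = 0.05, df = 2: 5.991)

Expected counts for N = 534 under a 9:3:4 ratio (total parts = 16):
  black: 534 × 9/16 = 300.375
  chocolate: 534 × 3/16 = 100.125
  yellow: 534 × 4/16 = 133.5
χ² = Σ (O − E)² / E
  black: (298 − 300.375)² / 300.375 = 0.0188
  chocolate: (101 − 100.125)² / 100.125 = 0.0076
  yellow: (135 − 133.5)² / 133.5 = 0.0169
χ² = 0.0188 + 0.0076 + 0.0169 = 0.0433 ≈ 0.043
Degrees of freedom = 3 − 1 = 2; critical value at α = 0.05 is 5.991.
Since 0.043 < 5.991, we fail to reject the null hypothesis — the data are consistent with the 9:3:4 ratio.

0.043; consistent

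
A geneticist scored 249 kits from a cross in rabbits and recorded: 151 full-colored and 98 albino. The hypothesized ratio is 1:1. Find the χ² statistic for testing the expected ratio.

Under the 1:1 hypothesis (Σ ratio = 2, N = 249):
  full-colored: 249 × 1/2 = 124.5
  albino: 249 × 1/2 = 124.5
χ² = Σ (O − E)² / E
  full-colored: (151 − 124.5)² / 124.5 = 5.6406
  albino: (98 − 124.5)² / 124.5 = 5.6406
χ² = 5.6406 + 5.6406 = 11.2812 ≈ 11.281

11.281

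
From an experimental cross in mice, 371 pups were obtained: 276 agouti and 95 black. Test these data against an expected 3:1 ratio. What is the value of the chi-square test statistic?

0.073

Expected counts for N = 371 under a 3:1 ratio (total parts = 4):
  agouti: 371 × 3/4 = 278.25
  black: 371 × 1/4 = 92.75
χ² = Σ (O − E)² / E
  agouti: (276 − 278.25)² / 278.25 = 0.0182
  black: (95 − 92.75)² / 92.75 = 0.0546
χ² = 0.0182 + 0.0546 = 0.0728 ≈ 0.073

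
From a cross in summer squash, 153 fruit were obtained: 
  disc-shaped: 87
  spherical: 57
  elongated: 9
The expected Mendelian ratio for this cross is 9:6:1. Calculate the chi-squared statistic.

0.046

The 9:6:1 ratio has 16 parts, so with N = 153 the expected counts are:
  disc-shaped: 153 × 9/16 = 86.0625
  spherical: 153 × 6/16 = 57.375
  elongated: 153 × 1/16 = 9.5625
χ² = Σ (O − E)² / E
  disc-shaped: (87 − 86.0625)² / 86.0625 = 0.0102
  spherical: (57 − 57.375)² / 57.375 = 0.0025
  elongated: (9 − 9.5625)² / 9.5625 = 0.0331
χ² = 0.0102 + 0.0025 + 0.0331 = 0.0458 ≈ 0.046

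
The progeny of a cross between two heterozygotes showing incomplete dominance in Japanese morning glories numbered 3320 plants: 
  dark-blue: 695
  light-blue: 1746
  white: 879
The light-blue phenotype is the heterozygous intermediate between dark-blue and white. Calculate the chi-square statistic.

With incomplete dominance, a heterozygote × heterozygote cross gives a 1:2:1 phenotypic ratio.
Under the 1:2:1 hypothesis (Σ ratio = 4, N = 3320):
  dark-blue: 3320 × 1/4 = 830
  light-blue: 3320 × 2/4 = 1660
  white: 3320 × 1/4 = 830
χ² = Σ (O − E)² / E
  dark-blue: (695 − 830)² / 830 = 21.9578
  light-blue: (1746 − 1660)² / 1660 = 4.4554
  white: (879 − 830)² / 830 = 2.8928
χ² = 21.9578 + 4.4554 + 2.8928 = 29.306

29.306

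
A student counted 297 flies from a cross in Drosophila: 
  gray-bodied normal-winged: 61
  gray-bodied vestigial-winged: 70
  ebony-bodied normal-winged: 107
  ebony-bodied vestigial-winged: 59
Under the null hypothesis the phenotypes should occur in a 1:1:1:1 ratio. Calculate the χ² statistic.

20.185

Expected counts for N = 297 under a 1:1:1:1 ratio (total parts = 4):
  gray-bodied normal-winged: 297 × 1/4 = 74.25
  gray-bodied vestigial-winged: 297 × 1/4 = 74.25
  ebony-bodied normal-winged: 297 × 1/4 = 74.25
  ebony-bodied vestigial-winged: 297 × 1/4 = 74.25
χ² = Σ (O − E)² / E
  gray-bodied normal-winged: (61 − 74.25)² / 74.25 = 2.3645
  gray-bodied vestigial-winged: (70 − 74.25)² / 74.25 = 0.2433
  ebony-bodied normal-winged: (107 − 74.25)² / 74.25 = 14.4453
  ebony-bodied vestigial-winged: (59 − 74.25)² / 74.25 = 3.1322
χ² = 2.3645 + 0.2433 + 14.4453 + 3.1322 = 20.1853 ≈ 20.185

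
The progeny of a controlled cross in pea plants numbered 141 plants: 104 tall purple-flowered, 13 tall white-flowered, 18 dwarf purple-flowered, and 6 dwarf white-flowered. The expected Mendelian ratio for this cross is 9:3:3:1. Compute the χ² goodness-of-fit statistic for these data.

18.105

Expected counts for N = 141 under a 9:3:3:1 ratio (total parts = 16):
  tall purple-flowered: 141 × 9/16 = 79.3125
  tall white-flowered: 141 × 3/16 = 26.4375
  dwarf purple-flowered: 141 × 3/16 = 26.4375
  dwarf white-flowered: 141 × 1/16 = 8.8125
χ² = Σ (O − E)² / E
  tall purple-flowered: (104 − 79.3125)² / 79.3125 = 7.6844
  tall white-flowered: (13 − 26.4375)² / 26.4375 = 6.8299
  dwarf purple-flowered: (18 − 26.4375)² / 26.4375 = 2.6928
  dwarf white-flowered: (6 − 8.8125)² / 8.8125 = 0.8976
χ² = 7.6844 + 6.8299 + 2.6928 + 0.8976 = 18.1047 ≈ 18.105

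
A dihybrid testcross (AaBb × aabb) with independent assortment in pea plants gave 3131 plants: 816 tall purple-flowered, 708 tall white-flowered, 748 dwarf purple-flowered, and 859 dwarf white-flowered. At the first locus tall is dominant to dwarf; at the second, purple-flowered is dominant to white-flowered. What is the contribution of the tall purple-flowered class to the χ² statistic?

A dihybrid testcross with independent assortment gives a 1:1:1:1 ratio.
Expected counts for N = 3131 under a 1:1:1:1 ratio (total parts = 4):
  tall purple-flowered: 3131 × 1/4 = 782.75
  tall white-flowered: 3131 × 1/4 = 782.75
  dwarf purple-flowered: 3131 × 1/4 = 782.75
  dwarf white-flowered: 3131 × 1/4 = 782.75
Contribution of tall purple-flowered: (816 − 782.75)² / 782.75 = 1.4124

1.412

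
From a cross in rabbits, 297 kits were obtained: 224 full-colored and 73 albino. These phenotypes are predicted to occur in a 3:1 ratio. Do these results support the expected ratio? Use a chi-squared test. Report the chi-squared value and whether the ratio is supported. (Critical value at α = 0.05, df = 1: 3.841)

0.028; consistent

Expected counts for N = 297 under a 3:1 ratio (total parts = 4):
  full-colored: 297 × 3/4 = 222.75
  albino: 297 × 1/4 = 74.25
χ² = Σ (O − E)² / E
  full-colored: (224 − 222.75)² / 222.75 = 0.0070
  albino: (73 − 74.25)² / 74.25 = 0.0210
χ² = 0.0070 + 0.0210 = 0.028
Degrees of freedom = 2 − 1 = 1; critical value at α = 0.05 is 3.841.
Since 0.028 < 3.841, we fail to reject the null hypothesis — the data are consistent with the 3:1 ratio.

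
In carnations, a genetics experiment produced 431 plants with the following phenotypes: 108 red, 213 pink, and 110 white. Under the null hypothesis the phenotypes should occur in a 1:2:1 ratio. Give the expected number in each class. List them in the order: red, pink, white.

Total ratio parts = 4. Expected numbers out of 431:
  red: 431 × 1/4 = 107.75
  pink: 431 × 2/4 = 215.5
  white: 431 × 1/4 = 107.75

107.75, 215.5, 107.75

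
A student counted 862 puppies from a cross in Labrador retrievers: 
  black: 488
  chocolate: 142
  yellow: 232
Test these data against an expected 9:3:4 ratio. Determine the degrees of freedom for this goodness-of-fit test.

2

A goodness-of-fit test with 3 phenotype classes has df = 3 − 1 = 2.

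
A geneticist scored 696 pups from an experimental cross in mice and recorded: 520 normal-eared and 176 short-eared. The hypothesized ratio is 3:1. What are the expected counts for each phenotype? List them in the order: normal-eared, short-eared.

522, 174

The 3:1 ratio has 4 parts, so with N = 696 the expected counts are:
  normal-eared: 696 × 3/4 = 522
  short-eared: 696 × 1/4 = 174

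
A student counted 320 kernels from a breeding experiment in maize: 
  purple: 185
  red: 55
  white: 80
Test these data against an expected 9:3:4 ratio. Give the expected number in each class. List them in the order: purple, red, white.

180, 60, 80

Under the 9:3:4 hypothesis (Σ ratio = 16, N = 320):
  purple: 320 × 9/16 = 180
  red: 320 × 3/16 = 60
  white: 320 × 4/16 = 80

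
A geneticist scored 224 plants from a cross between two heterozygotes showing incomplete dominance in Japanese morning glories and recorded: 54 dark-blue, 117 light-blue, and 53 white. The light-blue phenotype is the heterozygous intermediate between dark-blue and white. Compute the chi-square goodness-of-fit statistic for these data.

0.455

With incomplete dominance, a heterozygote × heterozygote cross gives a 1:2:1 phenotypic ratio.
Expected counts for N = 224 under a 1:2:1 ratio (total parts = 4):
  dark-blue: 224 × 1/4 = 56
  light-blue: 224 × 2/4 = 112
  white: 224 × 1/4 = 56
χ² = Σ (O − E)² / E
  dark-blue: (54 − 56)² / 56 = 0.0714
  light-blue: (117 − 112)² / 112 = 0.2232
  white: (53 − 56)² / 56 = 0.1607
χ² = 0.0714 + 0.2232 + 0.1607 = 0.4553 ≈ 0.455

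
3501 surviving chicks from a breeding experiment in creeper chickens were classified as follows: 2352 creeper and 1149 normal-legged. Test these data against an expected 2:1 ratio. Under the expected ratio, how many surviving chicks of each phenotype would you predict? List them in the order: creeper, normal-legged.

2334, 1167

Under the 2:1 hypothesis (Σ ratio = 3, N = 3501):
  creeper: 3501 × 2/3 = 2334
  normal-legged: 3501 × 1/3 = 1167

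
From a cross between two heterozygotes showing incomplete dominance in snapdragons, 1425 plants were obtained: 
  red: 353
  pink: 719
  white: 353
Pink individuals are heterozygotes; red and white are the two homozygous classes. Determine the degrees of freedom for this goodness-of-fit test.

With incomplete dominance, a heterozygote × heterozygote cross gives a 1:2:1 phenotypic ratio.
A goodness-of-fit test with 3 phenotype classes has df = 3 − 1 = 2.

2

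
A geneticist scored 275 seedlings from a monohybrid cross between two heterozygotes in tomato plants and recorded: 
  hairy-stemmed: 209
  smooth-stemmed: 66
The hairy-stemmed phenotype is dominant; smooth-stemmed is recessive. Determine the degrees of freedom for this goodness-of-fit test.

For a monohybrid cross between heterozygotes with complete dominance, the expected phenotypic ratio is 3:1.
A goodness-of-fit test with 2 phenotype classes has df = 2 − 1 = 1.

1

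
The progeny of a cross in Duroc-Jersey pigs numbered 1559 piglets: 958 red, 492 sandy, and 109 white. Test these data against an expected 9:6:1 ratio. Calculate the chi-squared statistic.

23.540

Expected counts for N = 1559 under a 9:6:1 ratio (total parts = 16):
  red: 1559 × 9/16 = 876.9375
  sandy: 1559 × 6/16 = 584.625
  white: 1559 × 1/16 = 97.4375
χ² = Σ (O − E)² / E
  red: (958 − 876.9375)² / 876.9375 = 7.4933
  sandy: (492 − 584.625)² / 584.625 = 14.6750
  white: (109 − 97.4375)² / 97.4375 = 1.3721
χ² = 7.4933 + 14.6750 + 1.3721 = 23.5404 ≈ 23.540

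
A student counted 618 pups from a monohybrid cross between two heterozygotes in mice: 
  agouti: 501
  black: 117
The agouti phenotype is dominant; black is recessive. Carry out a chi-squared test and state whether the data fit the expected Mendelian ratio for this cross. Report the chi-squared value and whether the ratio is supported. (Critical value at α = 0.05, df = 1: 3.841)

12.136; not consistent

For a monohybrid cross between heterozygotes with complete dominance, the expected phenotypic ratio is 3:1.
Total ratio parts = 4. Expected numbers out of 618:
  agouti: 618 × 3/4 = 463.5
  black: 618 × 1/4 = 154.5
χ² = Σ (O − E)² / E
  agouti: (501 − 463.5)² / 463.5 = 3.0340
  black: (117 − 154.5)² / 154.5 = 9.1019
χ² = 3.0340 + 9.1019 = 12.1359 ≈ 12.136
Degrees of freedom = 2 − 1 = 1; critical value at α = 0.05 is 3.841.
Since 12.136 > 3.841, we reject the null hypothesis — the data do not fit the 3:1 ratio.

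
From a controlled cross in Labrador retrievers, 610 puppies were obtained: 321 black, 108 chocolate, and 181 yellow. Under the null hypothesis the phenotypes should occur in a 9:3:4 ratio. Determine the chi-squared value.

Total ratio parts = 16. Expected numbers out of 610:
  black: 610 × 9/16 = 343.125
  chocolate: 610 × 3/16 = 114.375
  yellow: 610 × 4/16 = 152.5
χ² = Σ (O − E)² / E
  black: (321 − 343.125)² / 343.125 = 1.4266
  chocolate: (108 − 114.375)² / 114.375 = 0.3553
  yellow: (181 − 152.5)² / 152.5 = 5.3262
χ² = 1.4266 + 0.3553 + 5.3262 = 7.1081 ≈ 7.108

7.108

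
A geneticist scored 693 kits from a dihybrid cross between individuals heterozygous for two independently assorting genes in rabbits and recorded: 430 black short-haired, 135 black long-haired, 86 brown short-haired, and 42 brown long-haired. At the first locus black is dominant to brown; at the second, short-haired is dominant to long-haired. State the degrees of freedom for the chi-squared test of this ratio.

A dihybrid F₂ with independent assortment and complete dominance at both loci gives a 9:3:3:1 phenotypic ratio.
A goodness-of-fit test with 4 phenotype classes has df = 4 − 1 = 3.

3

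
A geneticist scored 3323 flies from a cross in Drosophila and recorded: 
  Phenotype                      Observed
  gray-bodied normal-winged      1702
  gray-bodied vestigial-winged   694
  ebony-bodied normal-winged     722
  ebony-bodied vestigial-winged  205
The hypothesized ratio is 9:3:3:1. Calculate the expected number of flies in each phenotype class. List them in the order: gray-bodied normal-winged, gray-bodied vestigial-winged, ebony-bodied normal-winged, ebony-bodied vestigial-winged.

Expected counts for N = 3323 under a 9:3:3:1 ratio (total parts = 16):
  gray-bodied normal-winged: 3323 × 9/16 = 1869.1875
  gray-bodied vestigial-winged: 3323 × 3/16 = 623.0625
  ebony-bodied normal-winged: 3323 × 3/16 = 623.0625
  ebony-bodied vestigial-winged: 3323 × 1/16 = 207.6875

1869.1875, 623.0625, 623.0625, 207.6875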